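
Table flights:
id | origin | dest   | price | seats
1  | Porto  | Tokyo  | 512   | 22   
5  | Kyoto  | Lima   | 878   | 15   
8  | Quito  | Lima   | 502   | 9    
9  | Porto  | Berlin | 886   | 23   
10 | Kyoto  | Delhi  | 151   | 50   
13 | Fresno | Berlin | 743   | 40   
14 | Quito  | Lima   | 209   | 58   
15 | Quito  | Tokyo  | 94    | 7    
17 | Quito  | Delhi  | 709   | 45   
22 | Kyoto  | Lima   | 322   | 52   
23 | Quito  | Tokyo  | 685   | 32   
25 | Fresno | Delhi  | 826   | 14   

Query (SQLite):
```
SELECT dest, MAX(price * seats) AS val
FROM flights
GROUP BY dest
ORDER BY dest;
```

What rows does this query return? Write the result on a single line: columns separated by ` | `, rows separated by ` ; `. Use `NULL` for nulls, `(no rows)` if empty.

Berlin | 29720 ; Delhi | 31905 ; Lima | 16744 ; Tokyo | 21920

For each row compute price * seats.
Group by dest; take MAX of the expression per group.
  Berlin: ids {9, 13} → MAX(price * seats)=29720
  Delhi: ids {10, 17, 25} → MAX(price * seats)=31905
  Lima: ids {5, 8, 14, 22} → MAX(price * seats)=16744
  Tokyo: ids {1, 15, 23} → MAX(price * seats)=21920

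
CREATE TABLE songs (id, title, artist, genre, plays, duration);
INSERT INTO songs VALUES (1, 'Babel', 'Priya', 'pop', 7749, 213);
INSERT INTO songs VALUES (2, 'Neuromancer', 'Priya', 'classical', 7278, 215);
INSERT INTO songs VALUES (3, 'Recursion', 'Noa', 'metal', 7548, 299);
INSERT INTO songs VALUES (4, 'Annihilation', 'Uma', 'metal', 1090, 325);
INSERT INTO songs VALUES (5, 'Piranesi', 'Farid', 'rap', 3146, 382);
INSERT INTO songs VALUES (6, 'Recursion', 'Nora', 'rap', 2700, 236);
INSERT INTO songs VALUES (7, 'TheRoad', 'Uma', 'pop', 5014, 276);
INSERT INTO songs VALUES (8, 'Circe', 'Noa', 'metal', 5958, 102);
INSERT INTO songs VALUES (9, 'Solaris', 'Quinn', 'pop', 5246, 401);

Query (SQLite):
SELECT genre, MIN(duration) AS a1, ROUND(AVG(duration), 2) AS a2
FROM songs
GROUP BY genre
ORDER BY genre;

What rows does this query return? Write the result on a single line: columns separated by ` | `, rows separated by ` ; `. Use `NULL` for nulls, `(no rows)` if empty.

classical | 215 | 215 ; metal | 102 | 242 ; pop | 213 | 296.67 ; rap | 236 | 309

Group songs by genre.
Per group compute: MIN(duration), ROUND(AVG(duration), 2).
  classical: ids {2} → MIN(duration)=215, ROUND(AVG(duration), 2)=215
  metal: ids {3, 4, 8} → MIN(duration)=102, ROUND(AVG(duration), 2)=242
  pop: ids {1, 7, 9} → MIN(duration)=213, ROUND(AVG(duration), 2)=296.67
  rap: ids {5, 6} → MIN(duration)=236, ROUND(AVG(duration), 2)=309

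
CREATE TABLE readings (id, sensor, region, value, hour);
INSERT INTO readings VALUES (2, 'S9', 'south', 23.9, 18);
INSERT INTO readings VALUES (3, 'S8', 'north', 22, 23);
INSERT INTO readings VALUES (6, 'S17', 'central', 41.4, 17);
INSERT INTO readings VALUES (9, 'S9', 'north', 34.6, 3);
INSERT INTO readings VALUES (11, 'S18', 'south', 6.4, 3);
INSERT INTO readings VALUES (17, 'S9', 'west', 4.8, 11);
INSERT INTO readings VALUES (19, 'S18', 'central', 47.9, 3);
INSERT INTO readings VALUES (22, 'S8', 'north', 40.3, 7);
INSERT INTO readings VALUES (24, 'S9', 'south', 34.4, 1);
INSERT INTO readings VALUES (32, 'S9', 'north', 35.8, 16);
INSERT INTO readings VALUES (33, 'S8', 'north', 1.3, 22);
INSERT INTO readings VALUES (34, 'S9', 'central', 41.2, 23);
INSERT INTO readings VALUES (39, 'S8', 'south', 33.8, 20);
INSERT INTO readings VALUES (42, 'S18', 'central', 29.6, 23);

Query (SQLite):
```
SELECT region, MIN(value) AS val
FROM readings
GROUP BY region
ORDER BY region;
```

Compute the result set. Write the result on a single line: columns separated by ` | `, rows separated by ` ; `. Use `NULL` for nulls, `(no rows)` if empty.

central | 29.6 ; north | 1.3 ; south | 6.4 ; west | 4.8

Partition readings by region; compute MIN(value) within each group.
  central: ids {6, 19, 34, 42} → MIN(value)=29.6
  north: ids {3, 9, 22, 32, 33} → MIN(value)=1.3
  south: ids {2, 11, 24, 39} → MIN(value)=6.4
  west: ids {17} → MIN(value)=4.8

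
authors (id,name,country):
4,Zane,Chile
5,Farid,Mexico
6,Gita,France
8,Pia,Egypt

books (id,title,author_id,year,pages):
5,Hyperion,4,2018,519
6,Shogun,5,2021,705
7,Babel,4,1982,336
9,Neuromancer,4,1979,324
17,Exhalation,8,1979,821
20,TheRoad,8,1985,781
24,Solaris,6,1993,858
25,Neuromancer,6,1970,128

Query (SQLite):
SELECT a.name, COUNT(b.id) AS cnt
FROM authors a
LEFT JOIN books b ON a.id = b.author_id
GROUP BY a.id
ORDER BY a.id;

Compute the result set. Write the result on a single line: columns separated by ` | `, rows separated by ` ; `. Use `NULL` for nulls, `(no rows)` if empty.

Zane | 3 ; Farid | 1 ; Gita | 2 ; Pia | 2

LEFT JOIN keeps every authors row; unmatched ones get NULL for books columns.
Group by authors.id and compute COUNT(b.id). COUNT(col) of an all-NULL group is 0.
  4: ids {5, 7, 9} → COUNT(b.id)=3
  5: ids {6} → COUNT(b.id)=1
  6: ids {24, 25} → COUNT(b.id)=2
  8: ids {17, 20} → COUNT(b.id)=2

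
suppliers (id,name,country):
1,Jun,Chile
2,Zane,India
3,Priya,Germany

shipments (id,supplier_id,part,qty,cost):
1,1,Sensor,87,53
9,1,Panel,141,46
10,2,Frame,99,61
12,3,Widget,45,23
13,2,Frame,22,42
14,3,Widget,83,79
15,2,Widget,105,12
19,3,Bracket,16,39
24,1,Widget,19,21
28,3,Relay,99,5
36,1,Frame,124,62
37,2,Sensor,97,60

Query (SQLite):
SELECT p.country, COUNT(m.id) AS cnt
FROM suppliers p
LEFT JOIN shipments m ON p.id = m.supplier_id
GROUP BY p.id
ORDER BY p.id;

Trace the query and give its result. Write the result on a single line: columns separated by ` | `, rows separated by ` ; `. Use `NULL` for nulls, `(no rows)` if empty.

LEFT JOIN keeps every suppliers row; unmatched ones get NULL for shipments columns.
Group by suppliers.id and compute COUNT(m.id). COUNT(col) of an all-NULL group is 0.
  1: ids {1, 9, 24, 36} → COUNT(m.id)=4
  2: ids {10, 13, 15, 37} → COUNT(m.id)=4
  3: ids {12, 14, 19, 28} → COUNT(m.id)=4

Chile | 4 ; India | 4 ; Germany | 4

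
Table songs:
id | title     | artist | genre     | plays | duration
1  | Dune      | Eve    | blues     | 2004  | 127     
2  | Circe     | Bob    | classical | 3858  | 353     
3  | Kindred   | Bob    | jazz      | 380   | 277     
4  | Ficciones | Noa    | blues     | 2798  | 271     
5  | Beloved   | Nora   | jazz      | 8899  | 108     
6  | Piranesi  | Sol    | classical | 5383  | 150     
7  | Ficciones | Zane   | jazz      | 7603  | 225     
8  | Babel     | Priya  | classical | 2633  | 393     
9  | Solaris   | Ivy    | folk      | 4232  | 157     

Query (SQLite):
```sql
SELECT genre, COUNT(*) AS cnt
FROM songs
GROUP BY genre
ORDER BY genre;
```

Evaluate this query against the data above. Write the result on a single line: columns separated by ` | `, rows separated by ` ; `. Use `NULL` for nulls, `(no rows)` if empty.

blues | 2 ; classical | 3 ; folk | 1 ; jazz | 3

Partition songs by genre; compute COUNT(*) within each group.
  blues: ids {1, 4} → COUNT(*)=2
  classical: ids {2, 6, 8} → COUNT(*)=3
  folk: ids {9} → COUNT(*)=1
  jazz: ids {3, 5, 7} → COUNT(*)=3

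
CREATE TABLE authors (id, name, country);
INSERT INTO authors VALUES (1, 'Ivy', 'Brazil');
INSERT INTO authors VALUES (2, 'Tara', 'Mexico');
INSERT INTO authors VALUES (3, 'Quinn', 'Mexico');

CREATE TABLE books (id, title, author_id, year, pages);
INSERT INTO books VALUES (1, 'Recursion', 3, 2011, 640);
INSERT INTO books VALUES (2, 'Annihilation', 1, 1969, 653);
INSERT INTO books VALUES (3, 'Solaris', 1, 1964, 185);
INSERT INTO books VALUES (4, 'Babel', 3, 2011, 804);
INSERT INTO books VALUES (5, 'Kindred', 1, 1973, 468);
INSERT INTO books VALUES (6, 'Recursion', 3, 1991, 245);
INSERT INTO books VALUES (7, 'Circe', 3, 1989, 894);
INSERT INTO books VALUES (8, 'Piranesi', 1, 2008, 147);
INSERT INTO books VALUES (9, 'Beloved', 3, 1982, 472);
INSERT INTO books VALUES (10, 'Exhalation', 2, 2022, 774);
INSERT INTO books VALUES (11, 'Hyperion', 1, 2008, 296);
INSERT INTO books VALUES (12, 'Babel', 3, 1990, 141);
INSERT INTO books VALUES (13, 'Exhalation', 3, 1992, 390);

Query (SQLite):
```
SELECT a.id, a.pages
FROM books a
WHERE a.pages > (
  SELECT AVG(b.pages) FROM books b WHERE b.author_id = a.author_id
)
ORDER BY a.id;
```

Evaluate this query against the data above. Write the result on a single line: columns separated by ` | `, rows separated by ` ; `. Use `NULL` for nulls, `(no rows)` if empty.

1 | 640 ; 2 | 653 ; 4 | 804 ; 5 | 468 ; 7 | 894

For each books row a, compute AVG(pages) over rows sharing a.author_id.
Keep row a if a.pages > that per-group AVG.
  author_id=1: AVG(pages) = 349.8
  author_id=2: AVG(pages) = 774.0
  author_id=3: AVG(pages) = 512.285714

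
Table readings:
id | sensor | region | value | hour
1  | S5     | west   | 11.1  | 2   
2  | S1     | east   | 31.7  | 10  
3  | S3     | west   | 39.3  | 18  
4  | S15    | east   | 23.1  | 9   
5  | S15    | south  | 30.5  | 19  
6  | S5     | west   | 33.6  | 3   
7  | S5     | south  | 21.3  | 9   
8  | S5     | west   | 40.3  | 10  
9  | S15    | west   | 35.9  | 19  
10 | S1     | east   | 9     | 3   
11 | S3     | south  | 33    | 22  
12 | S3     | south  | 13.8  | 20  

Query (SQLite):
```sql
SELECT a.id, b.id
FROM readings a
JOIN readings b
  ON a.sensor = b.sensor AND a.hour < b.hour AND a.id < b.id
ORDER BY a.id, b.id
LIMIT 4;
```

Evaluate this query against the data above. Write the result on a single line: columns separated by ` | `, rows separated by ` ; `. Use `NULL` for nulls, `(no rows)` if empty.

1 | 6 ; 1 | 7 ; 1 | 8 ; 3 | 11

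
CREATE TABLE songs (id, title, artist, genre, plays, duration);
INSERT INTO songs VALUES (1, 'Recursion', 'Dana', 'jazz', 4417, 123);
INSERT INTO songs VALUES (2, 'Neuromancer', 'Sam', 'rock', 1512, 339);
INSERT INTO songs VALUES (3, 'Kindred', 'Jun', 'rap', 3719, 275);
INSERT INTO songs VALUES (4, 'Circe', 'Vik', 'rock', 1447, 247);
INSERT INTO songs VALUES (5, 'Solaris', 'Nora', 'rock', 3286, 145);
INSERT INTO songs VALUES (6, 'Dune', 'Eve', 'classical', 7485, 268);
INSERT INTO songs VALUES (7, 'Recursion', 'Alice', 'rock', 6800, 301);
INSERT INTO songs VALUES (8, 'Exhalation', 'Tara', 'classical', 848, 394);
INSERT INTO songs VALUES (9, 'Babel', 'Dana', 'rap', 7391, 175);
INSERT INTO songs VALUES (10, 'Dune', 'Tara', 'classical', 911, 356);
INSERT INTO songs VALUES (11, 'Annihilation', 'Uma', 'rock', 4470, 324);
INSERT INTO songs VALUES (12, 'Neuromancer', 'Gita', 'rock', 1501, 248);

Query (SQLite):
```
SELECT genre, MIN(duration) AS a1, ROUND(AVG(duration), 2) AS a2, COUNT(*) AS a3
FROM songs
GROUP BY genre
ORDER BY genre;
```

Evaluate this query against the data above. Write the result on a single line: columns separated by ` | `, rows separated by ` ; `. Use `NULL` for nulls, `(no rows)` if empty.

classical | 268 | 339.33 | 3 ; jazz | 123 | 123 | 1 ; rap | 175 | 225 | 2 ; rock | 145 | 267.33 | 6

Group songs by genre.
Per group compute: MIN(duration), ROUND(AVG(duration), 2), COUNT(*).
  classical: ids {6, 8, 10} → MIN(duration)=268, ROUND(AVG(duration), 2)=339.33, COUNT(*)=3
  jazz: ids {1} → MIN(duration)=123, ROUND(AVG(duration), 2)=123, COUNT(*)=1
  rap: ids {3, 9} → MIN(duration)=175, ROUND(AVG(duration), 2)=225, COUNT(*)=2
  rock: ids {2, 4, 5, 7, 11, 12} → MIN(duration)=145, ROUND(AVG(duration), 2)=267.33, COUNT(*)=6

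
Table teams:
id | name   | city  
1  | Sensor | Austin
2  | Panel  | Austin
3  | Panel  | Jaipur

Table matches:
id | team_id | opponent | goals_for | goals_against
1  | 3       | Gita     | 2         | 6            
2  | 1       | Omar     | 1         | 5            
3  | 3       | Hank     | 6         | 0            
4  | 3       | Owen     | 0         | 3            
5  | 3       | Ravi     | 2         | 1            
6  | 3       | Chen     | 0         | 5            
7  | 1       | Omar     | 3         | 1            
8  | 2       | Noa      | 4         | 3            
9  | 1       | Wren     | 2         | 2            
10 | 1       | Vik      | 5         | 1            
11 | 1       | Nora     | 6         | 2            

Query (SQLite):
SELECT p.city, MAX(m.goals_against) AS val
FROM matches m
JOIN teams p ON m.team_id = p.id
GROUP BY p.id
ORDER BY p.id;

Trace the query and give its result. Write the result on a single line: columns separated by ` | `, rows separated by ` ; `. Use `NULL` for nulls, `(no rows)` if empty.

Join each matches row to its teams via team_id.
Group joined rows by teams.id; compute MAX(m.goals_against) per group.
  1: ids {2, 7, 9, 10, 11} → MAX(m.goals_against)=5
  2: ids {8} → MAX(m.goals_against)=3
  3: ids {1, 3, 4, 5, 6} → MAX(m.goals_against)=6

Austin | 5 ; Austin | 3 ; Jaipur | 6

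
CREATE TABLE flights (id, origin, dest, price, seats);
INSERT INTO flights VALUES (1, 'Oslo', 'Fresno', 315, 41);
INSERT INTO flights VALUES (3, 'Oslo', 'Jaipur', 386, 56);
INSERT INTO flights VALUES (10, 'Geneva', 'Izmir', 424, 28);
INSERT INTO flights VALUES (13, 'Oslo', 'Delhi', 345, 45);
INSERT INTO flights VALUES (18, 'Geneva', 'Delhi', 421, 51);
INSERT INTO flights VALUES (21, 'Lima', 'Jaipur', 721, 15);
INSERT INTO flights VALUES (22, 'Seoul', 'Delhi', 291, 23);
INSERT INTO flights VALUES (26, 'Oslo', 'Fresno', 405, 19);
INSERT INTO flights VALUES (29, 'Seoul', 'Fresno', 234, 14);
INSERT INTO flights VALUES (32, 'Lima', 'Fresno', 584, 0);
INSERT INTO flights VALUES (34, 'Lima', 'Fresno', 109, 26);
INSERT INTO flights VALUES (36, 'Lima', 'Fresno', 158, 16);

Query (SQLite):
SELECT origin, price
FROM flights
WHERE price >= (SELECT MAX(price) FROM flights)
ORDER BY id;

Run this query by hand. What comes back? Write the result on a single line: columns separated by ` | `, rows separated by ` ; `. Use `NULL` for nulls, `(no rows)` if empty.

Lima | 721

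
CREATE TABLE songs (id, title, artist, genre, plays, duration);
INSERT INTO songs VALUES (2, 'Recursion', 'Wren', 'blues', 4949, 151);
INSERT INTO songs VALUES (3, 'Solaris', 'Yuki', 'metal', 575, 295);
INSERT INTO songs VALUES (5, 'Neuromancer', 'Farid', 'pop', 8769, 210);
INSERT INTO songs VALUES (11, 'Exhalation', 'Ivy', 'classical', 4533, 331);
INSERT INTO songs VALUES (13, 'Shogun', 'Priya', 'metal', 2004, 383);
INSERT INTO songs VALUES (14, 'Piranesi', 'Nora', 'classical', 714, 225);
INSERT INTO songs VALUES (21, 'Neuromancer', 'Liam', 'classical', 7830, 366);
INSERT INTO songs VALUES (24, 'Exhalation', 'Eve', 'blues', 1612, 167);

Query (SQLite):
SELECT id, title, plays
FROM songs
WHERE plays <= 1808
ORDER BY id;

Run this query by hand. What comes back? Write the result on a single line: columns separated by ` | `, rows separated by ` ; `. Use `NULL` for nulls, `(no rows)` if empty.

plays <= 1808: ids {3, 14, 24}

3 | Solaris | 575 ; 14 | Piranesi | 714 ; 24 | Exhalation | 1612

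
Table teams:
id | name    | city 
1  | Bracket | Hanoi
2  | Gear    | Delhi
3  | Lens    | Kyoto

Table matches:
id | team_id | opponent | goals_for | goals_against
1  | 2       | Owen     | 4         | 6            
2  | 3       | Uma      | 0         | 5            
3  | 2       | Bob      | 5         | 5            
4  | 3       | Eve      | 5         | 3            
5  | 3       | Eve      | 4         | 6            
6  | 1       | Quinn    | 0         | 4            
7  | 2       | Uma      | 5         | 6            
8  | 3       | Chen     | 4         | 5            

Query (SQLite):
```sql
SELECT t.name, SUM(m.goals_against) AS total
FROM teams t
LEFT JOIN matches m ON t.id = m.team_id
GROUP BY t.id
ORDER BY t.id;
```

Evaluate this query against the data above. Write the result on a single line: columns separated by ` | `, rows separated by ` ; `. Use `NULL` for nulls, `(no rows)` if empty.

LEFT JOIN keeps every teams row; unmatched ones get NULL for matches columns.
Group by teams.id and compute SUM(m.goals_against). SUM over an all-NULL group is NULL.
  1: ids {6} → SUM(m.goals_against)=4
  2: ids {1, 3, 7} → SUM(m.goals_against)=17
  3: ids {2, 4, 5, 8} → SUM(m.goals_against)=19

Bracket | 4 ; Gear | 17 ; Lens | 19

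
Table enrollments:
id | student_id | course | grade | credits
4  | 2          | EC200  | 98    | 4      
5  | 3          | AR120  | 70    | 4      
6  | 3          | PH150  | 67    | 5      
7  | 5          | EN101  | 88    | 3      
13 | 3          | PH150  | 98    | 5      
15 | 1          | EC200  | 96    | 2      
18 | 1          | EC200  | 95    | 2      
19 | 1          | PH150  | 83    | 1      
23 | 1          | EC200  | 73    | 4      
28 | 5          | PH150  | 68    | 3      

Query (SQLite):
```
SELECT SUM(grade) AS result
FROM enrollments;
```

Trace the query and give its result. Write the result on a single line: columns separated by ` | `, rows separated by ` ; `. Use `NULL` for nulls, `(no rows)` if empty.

All grade values: [98, 70, 67, 88, 98, 96, 95, 83, 73, 68].
SUM of non-NULL values = 836.

836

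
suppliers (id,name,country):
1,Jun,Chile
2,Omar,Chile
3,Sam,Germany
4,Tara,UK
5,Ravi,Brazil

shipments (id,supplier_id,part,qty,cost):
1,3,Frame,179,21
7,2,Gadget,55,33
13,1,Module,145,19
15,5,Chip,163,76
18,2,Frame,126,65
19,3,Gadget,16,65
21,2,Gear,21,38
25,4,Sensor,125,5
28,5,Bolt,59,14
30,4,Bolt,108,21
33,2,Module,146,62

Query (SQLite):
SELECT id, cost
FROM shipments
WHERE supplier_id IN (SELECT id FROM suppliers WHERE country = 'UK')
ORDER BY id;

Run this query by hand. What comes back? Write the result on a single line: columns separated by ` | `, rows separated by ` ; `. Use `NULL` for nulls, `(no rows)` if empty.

Inner query: suppliers.id where country = 'UK'.
Outer: keep shipments rows whose supplier_id is in that set.
Inner query → {4}

25 | 5 ; 30 | 21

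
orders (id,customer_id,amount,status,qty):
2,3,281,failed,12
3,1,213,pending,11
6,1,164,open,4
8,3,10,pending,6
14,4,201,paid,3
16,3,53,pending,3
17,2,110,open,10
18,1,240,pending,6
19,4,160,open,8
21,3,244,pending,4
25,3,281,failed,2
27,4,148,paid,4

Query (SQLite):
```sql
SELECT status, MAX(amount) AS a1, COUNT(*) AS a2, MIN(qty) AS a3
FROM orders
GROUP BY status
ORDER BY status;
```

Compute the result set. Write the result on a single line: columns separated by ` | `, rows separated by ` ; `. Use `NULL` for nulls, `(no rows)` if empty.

Group orders by status.
Per group compute: MAX(amount), COUNT(*), MIN(qty).
  failed: ids {2, 25} → MAX(amount)=281, COUNT(*)=2, MIN(qty)=2
  open: ids {6, 17, 19} → MAX(amount)=164, COUNT(*)=3, MIN(qty)=4
  paid: ids {14, 27} → MAX(amount)=201, COUNT(*)=2, MIN(qty)=3
  pending: ids {3, 8, 16, 18, 21} → MAX(amount)=244, COUNT(*)=5, MIN(qty)=3

failed | 281 | 2 | 2 ; open | 164 | 3 | 4 ; paid | 201 | 2 | 3 ; pending | 244 | 5 | 3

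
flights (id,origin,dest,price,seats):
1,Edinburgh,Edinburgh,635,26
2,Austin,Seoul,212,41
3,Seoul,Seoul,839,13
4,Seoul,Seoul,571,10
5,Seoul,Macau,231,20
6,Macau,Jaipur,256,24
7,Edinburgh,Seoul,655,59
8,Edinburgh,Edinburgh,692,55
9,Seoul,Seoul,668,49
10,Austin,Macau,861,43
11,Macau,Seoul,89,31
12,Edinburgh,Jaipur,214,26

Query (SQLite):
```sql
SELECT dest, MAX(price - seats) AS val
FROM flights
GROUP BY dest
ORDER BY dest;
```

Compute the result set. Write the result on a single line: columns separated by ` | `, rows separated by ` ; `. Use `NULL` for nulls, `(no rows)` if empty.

For each row compute price - seats.
Group by dest; take MAX of the expression per group.
  Edinburgh: ids {1, 8} → MAX(price - seats)=637
  Jaipur: ids {6, 12} → MAX(price - seats)=232
  Macau: ids {5, 10} → MAX(price - seats)=818
  Seoul: ids {2, 3, 4, 7, 9, 11} → MAX(price - seats)=826

Edinburgh | 637 ; Jaipur | 232 ; Macau | 818 ; Seoul | 826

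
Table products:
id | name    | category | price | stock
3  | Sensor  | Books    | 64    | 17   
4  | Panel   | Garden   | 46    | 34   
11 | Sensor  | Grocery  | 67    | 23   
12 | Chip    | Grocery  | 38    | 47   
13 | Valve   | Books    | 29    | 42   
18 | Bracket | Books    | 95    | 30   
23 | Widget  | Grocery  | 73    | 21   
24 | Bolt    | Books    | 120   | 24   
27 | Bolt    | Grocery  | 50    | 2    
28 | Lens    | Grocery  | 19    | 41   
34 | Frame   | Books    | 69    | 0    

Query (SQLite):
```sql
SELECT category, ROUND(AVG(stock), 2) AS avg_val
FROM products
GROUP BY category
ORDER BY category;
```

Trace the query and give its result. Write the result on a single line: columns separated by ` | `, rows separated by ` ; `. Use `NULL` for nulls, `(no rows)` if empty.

Partition products by category; compute ROUND(AVG(stock), 2) within each group.
  Books: ids {3, 13, 18, 24, 34} → ROUND(AVG(stock), 2)=22.6
  Garden: ids {4} → ROUND(AVG(stock), 2)=34
  Grocery: ids {11, 12, 23, 27, 28} → ROUND(AVG(stock), 2)=26.8

Books | 22.6 ; Garden | 34 ; Grocery | 26.8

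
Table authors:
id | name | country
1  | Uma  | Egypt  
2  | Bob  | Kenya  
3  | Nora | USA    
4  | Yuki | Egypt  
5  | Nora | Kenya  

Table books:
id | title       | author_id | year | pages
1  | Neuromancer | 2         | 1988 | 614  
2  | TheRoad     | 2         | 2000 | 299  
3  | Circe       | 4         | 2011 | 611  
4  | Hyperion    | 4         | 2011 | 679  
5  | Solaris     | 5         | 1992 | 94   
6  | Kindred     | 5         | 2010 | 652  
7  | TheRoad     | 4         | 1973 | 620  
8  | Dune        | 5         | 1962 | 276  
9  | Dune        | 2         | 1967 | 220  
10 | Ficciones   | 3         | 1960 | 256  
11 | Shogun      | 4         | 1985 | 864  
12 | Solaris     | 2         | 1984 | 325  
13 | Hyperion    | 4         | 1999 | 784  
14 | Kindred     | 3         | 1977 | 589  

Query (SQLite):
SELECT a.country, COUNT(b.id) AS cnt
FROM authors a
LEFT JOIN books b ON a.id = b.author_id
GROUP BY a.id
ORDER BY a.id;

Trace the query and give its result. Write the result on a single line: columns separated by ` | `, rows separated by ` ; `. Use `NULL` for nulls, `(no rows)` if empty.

Egypt | 0 ; Kenya | 4 ; USA | 2 ; Egypt | 5 ; Kenya | 3

LEFT JOIN keeps every authors row; unmatched ones get NULL for books columns.
Group by authors.id and compute COUNT(b.id). COUNT(col) of an all-NULL group is 0.
  1: ids {—} → COUNT(b.id)=0
  2: ids {1, 2, 9, 12} → COUNT(b.id)=4
  3: ids {10, 14} → COUNT(b.id)=2
  4: ids {3, 4, 7, 11, 13} → COUNT(b.id)=5
  5: ids {5, 6, 8} → COUNT(b.id)=3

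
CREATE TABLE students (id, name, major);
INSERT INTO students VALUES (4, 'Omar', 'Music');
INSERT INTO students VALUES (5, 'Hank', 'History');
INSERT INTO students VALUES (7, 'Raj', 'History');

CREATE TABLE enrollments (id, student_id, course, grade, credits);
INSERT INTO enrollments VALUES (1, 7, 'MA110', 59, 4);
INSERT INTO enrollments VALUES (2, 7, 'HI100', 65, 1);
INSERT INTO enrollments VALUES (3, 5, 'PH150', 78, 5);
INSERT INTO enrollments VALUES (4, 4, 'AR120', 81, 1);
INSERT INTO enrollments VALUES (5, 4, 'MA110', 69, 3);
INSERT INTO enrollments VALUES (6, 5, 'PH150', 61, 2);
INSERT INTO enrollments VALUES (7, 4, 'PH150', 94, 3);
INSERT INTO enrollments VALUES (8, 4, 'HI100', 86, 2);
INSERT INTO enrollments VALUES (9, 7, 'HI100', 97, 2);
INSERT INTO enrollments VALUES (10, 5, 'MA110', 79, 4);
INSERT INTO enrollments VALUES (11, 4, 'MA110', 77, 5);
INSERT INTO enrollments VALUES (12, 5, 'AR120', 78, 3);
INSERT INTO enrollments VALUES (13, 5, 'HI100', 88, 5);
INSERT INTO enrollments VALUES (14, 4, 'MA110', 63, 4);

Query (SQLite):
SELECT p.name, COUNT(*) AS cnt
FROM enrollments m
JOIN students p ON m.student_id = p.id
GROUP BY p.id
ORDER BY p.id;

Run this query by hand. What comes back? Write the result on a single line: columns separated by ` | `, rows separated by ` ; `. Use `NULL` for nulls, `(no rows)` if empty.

Omar | 6 ; Hank | 5 ; Raj | 3

Join each enrollments row to its students via student_id.
Group joined rows by students.id; compute COUNT(*) per group.
  4: ids {4, 5, 7, 8, 11, 14} → COUNT(*)=6
  5: ids {3, 6, 10, 12, 13} → COUNT(*)=5
  7: ids {1, 2, 9} → COUNT(*)=3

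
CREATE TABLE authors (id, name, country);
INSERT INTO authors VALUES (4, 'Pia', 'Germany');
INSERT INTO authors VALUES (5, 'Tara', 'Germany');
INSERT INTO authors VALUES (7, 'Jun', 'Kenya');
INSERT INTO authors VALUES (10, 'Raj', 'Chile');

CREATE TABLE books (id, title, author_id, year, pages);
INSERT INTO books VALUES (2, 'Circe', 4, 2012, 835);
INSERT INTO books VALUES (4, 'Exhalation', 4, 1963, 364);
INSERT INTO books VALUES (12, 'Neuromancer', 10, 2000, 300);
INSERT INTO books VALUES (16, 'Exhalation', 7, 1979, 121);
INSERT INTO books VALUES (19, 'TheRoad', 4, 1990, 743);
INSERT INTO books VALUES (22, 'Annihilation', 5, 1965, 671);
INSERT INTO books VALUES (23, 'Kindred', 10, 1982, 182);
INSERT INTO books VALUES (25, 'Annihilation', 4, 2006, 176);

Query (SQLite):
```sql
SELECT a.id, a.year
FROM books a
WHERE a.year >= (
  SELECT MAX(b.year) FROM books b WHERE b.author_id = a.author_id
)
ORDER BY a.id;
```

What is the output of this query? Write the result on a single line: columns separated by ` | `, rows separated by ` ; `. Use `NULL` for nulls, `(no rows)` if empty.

2 | 2012 ; 12 | 2000 ; 16 | 1979 ; 22 | 1965

For each books row a, compute MAX(year) over rows sharing a.author_id.
Keep row a if a.year >= that per-group MAX.
  author_id=4: MAX(year) = 2012
  author_id=5: MAX(year) = 1965
  author_id=7: MAX(year) = 1979
  author_id=10: MAX(year) = 2000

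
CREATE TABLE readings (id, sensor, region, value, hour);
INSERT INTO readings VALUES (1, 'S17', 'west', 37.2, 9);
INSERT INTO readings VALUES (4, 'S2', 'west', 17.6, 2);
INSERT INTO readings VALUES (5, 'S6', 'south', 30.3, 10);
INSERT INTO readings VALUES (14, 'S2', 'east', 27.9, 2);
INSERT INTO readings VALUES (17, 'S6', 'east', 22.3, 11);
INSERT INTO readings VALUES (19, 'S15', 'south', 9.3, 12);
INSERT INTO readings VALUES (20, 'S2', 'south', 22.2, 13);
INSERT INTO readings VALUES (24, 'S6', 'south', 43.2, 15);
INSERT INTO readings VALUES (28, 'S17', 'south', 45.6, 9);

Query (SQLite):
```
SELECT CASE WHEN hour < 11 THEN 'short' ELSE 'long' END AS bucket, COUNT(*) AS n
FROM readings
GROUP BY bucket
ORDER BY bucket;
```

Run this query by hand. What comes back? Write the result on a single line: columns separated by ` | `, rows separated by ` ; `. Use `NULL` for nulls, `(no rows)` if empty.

long | 4 ; short | 5

Bucket rows by hour < 11 → 'short' else 'long'; count each bucket.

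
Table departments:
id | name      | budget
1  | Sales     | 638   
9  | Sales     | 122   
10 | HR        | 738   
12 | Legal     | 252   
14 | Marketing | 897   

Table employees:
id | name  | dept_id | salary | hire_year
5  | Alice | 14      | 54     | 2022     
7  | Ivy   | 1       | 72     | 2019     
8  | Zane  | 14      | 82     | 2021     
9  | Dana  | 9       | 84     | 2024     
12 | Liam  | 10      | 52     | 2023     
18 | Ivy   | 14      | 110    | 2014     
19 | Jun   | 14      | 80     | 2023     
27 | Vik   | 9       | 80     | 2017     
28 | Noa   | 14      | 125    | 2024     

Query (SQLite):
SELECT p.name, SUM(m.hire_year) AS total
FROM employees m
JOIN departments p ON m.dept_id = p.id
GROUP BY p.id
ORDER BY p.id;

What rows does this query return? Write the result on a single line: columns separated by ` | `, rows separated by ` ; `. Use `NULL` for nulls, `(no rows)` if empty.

Join each employees row to its departments via dept_id.
Group joined rows by departments.id; compute SUM(m.hire_year) per group.
  1: ids {7} → SUM(m.hire_year)=2019
  9: ids {9, 27} → SUM(m.hire_year)=4041
  10: ids {12} → SUM(m.hire_year)=2023
  14: ids {5, 8, 18, 19, 28} → SUM(m.hire_year)=10104

Sales | 2019 ; Sales | 4041 ; HR | 2023 ; Marketing | 10104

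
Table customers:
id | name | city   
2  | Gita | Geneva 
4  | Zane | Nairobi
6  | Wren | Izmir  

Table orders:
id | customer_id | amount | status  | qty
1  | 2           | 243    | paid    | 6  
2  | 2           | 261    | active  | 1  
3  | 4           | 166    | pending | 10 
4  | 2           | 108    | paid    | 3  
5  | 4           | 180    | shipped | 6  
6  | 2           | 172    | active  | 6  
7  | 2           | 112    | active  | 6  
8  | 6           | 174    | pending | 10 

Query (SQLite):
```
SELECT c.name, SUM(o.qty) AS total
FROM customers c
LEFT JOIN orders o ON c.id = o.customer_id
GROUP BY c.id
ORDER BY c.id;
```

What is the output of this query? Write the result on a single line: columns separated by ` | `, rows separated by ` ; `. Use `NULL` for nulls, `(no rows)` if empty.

Gita | 22 ; Zane | 16 ; Wren | 10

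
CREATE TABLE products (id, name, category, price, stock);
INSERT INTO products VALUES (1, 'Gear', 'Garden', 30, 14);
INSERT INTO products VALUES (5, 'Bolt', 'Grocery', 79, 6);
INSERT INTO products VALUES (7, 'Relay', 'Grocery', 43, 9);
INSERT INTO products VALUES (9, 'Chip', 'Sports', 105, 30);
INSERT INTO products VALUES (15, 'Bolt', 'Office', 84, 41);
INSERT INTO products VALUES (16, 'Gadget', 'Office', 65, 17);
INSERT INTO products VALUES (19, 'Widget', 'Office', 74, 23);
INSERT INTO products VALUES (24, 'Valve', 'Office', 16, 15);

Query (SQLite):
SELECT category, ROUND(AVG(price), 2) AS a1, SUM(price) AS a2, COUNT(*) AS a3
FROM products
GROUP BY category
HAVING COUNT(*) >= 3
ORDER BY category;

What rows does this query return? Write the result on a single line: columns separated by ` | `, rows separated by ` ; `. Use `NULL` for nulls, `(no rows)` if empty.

Office | 59.75 | 239 | 4

Group products by category.
Per group compute: ROUND(AVG(price), 2), SUM(price), COUNT(*).
HAVING: drop groups with fewer than 3 rows.
  Garden: ids {1} → ROUND(AVG(price), 2)=30, SUM(price)=30, COUNT(*)=1
  Grocery: ids {5, 7} → ROUND(AVG(price), 2)=61, SUM(price)=122, COUNT(*)=2
  Office: ids {15, 16, 19, 24} → ROUND(AVG(price), 2)=59.75, SUM(price)=239, COUNT(*)=4
  Sports: ids {9} → ROUND(AVG(price), 2)=105, SUM(price)=105, COUNT(*)=1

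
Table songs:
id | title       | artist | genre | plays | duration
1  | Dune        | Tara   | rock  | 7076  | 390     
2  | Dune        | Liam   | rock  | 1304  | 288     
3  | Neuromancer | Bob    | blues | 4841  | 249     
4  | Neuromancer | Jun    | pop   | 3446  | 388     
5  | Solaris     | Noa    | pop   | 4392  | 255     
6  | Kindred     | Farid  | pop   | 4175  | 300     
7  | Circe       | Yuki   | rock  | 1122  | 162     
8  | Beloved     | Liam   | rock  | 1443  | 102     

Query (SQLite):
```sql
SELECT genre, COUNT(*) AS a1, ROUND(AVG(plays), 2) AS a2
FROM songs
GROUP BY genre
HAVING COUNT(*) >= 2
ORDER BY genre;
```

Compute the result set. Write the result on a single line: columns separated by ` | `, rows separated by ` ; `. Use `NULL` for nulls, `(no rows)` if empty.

pop | 3 | 4004.33 ; rock | 4 | 2736.25

Group songs by genre.
Per group compute: COUNT(*), ROUND(AVG(plays), 2).
HAVING: drop groups with fewer than 2 rows.
  blues: ids {3} → COUNT(*)=1, ROUND(AVG(plays), 2)=4841
  pop: ids {4, 5, 6} → COUNT(*)=3, ROUND(AVG(plays), 2)=4004.33
  rock: ids {1, 2, 7, 8} → COUNT(*)=4, ROUND(AVG(plays), 2)=2736.25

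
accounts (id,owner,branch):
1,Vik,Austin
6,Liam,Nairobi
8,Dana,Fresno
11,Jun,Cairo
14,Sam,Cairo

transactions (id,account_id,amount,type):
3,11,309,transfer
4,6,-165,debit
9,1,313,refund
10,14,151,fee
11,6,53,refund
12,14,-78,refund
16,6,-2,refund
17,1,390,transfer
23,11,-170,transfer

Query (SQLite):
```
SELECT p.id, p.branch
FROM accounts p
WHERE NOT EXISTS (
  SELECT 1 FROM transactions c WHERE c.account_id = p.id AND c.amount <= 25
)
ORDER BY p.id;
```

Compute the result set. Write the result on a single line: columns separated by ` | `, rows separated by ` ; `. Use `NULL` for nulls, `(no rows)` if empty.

For each accounts row, check whether any transactions with matching account_id has amount <= 25.
Keep rows where that is false.

1 | Austin ; 8 | Fresno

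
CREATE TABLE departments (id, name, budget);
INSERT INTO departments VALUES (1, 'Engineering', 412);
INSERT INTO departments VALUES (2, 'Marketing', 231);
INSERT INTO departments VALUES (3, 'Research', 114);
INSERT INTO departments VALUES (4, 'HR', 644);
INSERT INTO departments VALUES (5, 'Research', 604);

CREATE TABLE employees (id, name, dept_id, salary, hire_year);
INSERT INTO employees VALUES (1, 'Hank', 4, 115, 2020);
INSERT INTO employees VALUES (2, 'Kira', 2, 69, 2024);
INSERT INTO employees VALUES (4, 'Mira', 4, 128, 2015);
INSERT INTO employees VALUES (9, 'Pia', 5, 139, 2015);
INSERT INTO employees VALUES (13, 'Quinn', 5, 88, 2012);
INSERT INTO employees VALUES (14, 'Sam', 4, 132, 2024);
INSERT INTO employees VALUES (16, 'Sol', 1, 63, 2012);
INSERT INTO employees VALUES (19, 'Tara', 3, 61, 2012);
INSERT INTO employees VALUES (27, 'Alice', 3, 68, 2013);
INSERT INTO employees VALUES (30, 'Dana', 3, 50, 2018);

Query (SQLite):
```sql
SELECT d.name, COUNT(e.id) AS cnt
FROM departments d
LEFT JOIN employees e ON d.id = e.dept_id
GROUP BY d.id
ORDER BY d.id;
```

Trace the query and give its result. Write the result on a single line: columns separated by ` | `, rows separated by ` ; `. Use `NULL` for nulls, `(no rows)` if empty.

Engineering | 1 ; Marketing | 1 ; Research | 3 ; HR | 3 ; Research | 2

LEFT JOIN keeps every departments row; unmatched ones get NULL for employees columns.
Group by departments.id and compute COUNT(e.id). COUNT(col) of an all-NULL group is 0.
  1: ids {16} → COUNT(e.id)=1
  2: ids {2} → COUNT(e.id)=1
  3: ids {19, 27, 30} → COUNT(e.id)=3
  4: ids {1, 4, 14} → COUNT(e.id)=3
  5: ids {9, 13} → COUNT(e.id)=2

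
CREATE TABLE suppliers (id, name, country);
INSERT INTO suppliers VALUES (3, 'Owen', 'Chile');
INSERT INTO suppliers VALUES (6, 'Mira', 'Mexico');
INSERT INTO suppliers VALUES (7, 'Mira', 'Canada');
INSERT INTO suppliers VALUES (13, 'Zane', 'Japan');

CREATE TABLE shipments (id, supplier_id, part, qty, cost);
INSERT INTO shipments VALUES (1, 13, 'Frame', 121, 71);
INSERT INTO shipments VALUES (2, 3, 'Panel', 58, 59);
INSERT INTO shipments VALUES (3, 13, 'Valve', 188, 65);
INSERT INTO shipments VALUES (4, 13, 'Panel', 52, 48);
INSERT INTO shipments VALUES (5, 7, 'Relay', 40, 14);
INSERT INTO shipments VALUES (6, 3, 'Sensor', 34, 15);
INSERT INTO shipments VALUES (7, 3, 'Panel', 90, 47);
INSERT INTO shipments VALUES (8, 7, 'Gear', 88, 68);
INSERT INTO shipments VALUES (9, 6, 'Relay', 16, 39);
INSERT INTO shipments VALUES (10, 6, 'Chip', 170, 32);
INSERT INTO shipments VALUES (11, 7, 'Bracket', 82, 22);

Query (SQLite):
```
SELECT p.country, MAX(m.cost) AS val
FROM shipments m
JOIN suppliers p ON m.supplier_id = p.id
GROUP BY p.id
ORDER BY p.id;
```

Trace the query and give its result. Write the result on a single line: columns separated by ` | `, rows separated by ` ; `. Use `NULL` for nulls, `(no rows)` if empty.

Chile | 59 ; Mexico | 39 ; Canada | 68 ; Japan | 71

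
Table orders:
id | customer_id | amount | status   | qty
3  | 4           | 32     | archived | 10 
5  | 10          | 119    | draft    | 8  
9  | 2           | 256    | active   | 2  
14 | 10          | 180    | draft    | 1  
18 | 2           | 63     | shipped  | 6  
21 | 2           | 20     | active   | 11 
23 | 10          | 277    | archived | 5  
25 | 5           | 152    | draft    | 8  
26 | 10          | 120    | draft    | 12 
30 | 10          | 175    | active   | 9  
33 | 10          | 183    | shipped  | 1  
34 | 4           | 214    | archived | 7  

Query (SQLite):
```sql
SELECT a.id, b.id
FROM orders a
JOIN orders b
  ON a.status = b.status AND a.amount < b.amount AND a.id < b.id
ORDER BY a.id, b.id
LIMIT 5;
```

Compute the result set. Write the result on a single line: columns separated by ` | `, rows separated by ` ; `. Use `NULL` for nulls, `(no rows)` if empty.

Pairs (a,b) with same status, a.amount < b.amount, a.id < b.id.
status groups: active:{9,21,30} archived:{3,23,34} draft:{5,14,25,26} shipped:{18,33}
Ordered by (a.id, b.id); first 5.

3 | 23 ; 3 | 34 ; 5 | 14 ; 5 | 25 ; 5 | 26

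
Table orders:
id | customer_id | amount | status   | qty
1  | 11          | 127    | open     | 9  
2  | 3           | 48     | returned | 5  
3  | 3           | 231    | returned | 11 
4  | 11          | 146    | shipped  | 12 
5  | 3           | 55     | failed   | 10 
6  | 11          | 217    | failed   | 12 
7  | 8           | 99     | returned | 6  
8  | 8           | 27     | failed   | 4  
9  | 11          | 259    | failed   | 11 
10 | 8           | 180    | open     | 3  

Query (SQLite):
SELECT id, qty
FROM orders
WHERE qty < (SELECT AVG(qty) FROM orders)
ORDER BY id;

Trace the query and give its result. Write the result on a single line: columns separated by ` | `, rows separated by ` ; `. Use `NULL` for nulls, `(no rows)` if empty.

2 | 5 ; 7 | 6 ; 8 | 4 ; 10 | 3

Scalar subquery: AVG(qty) over all orders rows = 8.3.
Keep rows where qty < that value.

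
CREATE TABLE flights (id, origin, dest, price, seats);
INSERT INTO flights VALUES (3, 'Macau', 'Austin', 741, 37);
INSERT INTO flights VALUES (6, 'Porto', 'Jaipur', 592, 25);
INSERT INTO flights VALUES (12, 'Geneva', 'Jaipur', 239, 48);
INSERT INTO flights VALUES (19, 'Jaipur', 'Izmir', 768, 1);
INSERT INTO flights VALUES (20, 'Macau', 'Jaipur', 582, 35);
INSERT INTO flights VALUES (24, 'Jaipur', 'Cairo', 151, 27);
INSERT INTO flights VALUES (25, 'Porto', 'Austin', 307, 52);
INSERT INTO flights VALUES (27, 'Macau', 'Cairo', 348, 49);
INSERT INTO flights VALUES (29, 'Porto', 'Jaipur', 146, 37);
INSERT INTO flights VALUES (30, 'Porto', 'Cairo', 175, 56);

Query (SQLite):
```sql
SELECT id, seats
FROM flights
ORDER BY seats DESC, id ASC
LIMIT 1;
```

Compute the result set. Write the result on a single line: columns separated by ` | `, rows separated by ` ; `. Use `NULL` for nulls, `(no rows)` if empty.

30 | 56

Sort by seats desc, tiebreak id asc: (56, id=30), (52, id=25), (49, id=27), (48, id=12) …. Take first 1.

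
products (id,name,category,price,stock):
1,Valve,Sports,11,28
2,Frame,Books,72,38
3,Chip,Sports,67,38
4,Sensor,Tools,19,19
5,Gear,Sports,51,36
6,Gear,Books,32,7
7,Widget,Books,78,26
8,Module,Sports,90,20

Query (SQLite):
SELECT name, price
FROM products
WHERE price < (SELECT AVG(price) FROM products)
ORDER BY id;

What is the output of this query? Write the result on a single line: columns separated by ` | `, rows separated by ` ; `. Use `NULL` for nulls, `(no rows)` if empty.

Valve | 11 ; Sensor | 19 ; Gear | 51 ; Gear | 32

Scalar subquery: AVG(price) over all products rows = 52.5.
Keep rows where price < that value.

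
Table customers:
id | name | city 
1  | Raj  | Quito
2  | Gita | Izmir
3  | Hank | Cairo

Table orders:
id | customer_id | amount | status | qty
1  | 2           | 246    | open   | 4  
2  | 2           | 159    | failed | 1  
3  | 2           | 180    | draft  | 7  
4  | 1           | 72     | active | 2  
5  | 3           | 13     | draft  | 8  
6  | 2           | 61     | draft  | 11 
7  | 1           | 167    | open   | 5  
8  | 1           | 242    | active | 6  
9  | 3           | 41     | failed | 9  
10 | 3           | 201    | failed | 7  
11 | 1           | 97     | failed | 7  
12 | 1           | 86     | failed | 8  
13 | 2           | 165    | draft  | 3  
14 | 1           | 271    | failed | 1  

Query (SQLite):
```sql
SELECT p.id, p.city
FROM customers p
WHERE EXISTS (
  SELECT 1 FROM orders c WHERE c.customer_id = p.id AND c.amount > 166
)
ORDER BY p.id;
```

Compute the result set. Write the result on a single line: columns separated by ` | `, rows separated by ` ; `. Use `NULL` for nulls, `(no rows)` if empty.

For each customers row, check whether any orders with matching customer_id has amount > 166.
Keep rows where that is true.

1 | Quito ; 2 | Izmir ; 3 | Cairo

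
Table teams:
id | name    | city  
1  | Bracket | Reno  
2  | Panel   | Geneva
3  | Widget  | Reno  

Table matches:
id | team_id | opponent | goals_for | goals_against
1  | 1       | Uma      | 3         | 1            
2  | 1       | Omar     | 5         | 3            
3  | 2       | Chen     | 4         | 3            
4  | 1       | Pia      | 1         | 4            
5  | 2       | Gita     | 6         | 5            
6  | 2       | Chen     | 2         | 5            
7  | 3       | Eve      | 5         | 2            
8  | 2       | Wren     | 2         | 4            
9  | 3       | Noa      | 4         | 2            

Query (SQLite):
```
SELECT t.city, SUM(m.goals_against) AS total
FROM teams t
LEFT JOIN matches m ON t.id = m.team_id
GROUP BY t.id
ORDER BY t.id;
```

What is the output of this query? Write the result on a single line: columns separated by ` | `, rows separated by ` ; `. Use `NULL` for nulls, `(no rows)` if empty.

LEFT JOIN keeps every teams row; unmatched ones get NULL for matches columns.
Group by teams.id and compute SUM(m.goals_against). SUM over an all-NULL group is NULL.
  1: ids {1, 2, 4} → SUM(m.goals_against)=8
  2: ids {3, 5, 6, 8} → SUM(m.goals_against)=17
  3: ids {7, 9} → SUM(m.goals_against)=4

Reno | 8 ; Geneva | 17 ; Reno | 4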